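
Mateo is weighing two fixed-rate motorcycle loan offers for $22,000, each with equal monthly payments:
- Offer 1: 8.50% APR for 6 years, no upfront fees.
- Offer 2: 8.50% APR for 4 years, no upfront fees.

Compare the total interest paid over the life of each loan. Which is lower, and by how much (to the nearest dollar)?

Offer 1: monthly rate = 8.5%/12 = 0.0070833; payment = 22,000 × 0.0070833 / (1 − (1+0.0070833)^−72) = $391.12.
Total interest on Offer 1 = 72 × $391.12 − $22,000 = $6,160.64.
Offer 2: monthly rate = 8.5%/12 = 0.0070833; payment = 22,000 × 0.0070833 / (1 − (1+0.0070833)^−48) = $542.26.
Total interest on Offer 2 = 48 × $542.26 − $22,000 = $4,028.48.
Offer 2 is lower by $2,132.16.

Offer 2 by $2,132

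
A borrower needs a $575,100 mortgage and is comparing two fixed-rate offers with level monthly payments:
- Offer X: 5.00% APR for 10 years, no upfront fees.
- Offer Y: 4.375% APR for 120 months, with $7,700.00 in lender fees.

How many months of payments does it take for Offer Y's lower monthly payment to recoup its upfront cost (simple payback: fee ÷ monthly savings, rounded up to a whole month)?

Offer X: at 5.00% the monthly rate is 0.0041667, so the payment is 575,100 × 0.0041667 / (1 − 1.0041667^−120) = $6,099.83.
Offer Y: monthly rate = 4.375%/12 = 0.0036458; payment = 575,100 × 0.0036458 / (1 − (1+0.0036458)^−120) = $5,925.65.
Monthly savings = $6,099.83 − $5,925.65 = $174.18.
Break-even = $7,700.00 / $174.18 = 44.21 → 45 months.

45 months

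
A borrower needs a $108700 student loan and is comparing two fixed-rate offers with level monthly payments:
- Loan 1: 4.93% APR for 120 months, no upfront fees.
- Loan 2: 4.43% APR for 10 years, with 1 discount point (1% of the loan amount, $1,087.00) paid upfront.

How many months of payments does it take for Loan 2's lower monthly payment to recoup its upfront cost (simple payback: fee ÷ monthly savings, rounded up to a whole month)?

Loan 1: monthly rate = 4.93%/12 = 0.0041083; payment = 108,700 × 0.0041083 / (1 − (1+0.0041083)^−120) = $1,149.22.
Loan 2: at 4.43% the monthly rate is 0.0036917, so the payment is 108,700 × 0.0036917 / (1 − 1.0036917^−120) = $1,122.89.
Monthly savings = $1,149.22 − $1,122.89 = $26.33.
Break-even = $1,087.00 / $26.33 = 41.28 → 42 months.

42 months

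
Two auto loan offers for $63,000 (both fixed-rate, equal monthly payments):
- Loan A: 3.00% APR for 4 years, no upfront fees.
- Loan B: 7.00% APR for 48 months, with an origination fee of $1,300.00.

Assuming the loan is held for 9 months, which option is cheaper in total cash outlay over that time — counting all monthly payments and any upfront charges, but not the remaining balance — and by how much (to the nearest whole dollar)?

Loan A by $2,327

Loan A: monthly rate = 3%/12 = 0.0025000; payment = 63,000 × 0.0025000 / (1 − (1+0.0025000)^−48) = $1,394.46.
Loan B: at 7.00% the monthly rate is 0.0058333, so the payment is 63,000 × 0.0058333 / (1 − 1.0058333^−48) = $1,508.61.
Over 9 months: Loan A costs 9 × $1,394.46 = $12,550.14; Loan B costs 9 × $1,508.61 + $1,300.00 = $14,877.49.
Loan A is cheaper by $14,877.49 − $12,550.14 = $2,327.35.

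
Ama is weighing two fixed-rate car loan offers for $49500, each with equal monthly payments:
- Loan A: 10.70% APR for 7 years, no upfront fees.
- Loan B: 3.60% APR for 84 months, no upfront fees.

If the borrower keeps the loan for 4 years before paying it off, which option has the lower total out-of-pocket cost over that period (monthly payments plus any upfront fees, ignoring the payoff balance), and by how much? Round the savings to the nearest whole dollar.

Loan A: at 10.70% the monthly rate is 0.0089167, so the payment is 49,500 × 0.0089167 / (1 − 1.0089167^−84) = $839.77.
Loan B: monthly rate = 3.6%/12 = 0.0030000; payment = 49,500 × 0.0030000 / (1 − (1+0.0030000)^−84) = $667.53.
Over 48 months: Loan A costs 48 × $839.77 = $40,308.96; Loan B costs 48 × $667.53 = $32,041.44.
Loan B is cheaper by $40,308.96 − $32,041.44 = $8,267.52.

Loan B by $8,268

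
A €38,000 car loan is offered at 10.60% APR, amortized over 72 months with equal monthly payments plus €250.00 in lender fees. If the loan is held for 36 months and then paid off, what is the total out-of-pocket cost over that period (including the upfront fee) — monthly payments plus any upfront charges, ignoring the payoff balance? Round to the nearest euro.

€26,009

At 10.60% the monthly rate is 0.0088333, so the payment is 38,000 × 0.0088333 / (1 − 1.0088333^−72) = €715.53.
Total outlay = 36 × €715.53 + €250.00 = €26,009.08.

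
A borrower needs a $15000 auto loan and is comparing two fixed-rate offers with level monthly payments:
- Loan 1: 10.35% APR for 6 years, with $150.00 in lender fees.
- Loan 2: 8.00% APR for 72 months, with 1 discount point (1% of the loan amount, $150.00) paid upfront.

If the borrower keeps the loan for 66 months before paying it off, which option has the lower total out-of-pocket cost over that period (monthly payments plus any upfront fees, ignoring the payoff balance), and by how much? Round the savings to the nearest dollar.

Loan 1: at 10.35% the monthly rate is 0.0086250, so the payment is 15,000 × 0.0086250 / (1 − 1.0086250^−72) = $280.54.
Loan 2: at 8.00% the monthly rate is 0.0066667, so the payment is 15,000 × 0.0066667 / (1 − 1.0066667^−72) = $263.00.
Over 66 months: Loan 1 costs 66 × $280.54 + $150.00 = $18,665.64; Loan 2 costs 66 × $263.00 + $150.00 = $17,508.00.
Loan 2 is cheaper by $18,665.64 − $17,508.00 = $1,157.64.

Loan 2 by $1,158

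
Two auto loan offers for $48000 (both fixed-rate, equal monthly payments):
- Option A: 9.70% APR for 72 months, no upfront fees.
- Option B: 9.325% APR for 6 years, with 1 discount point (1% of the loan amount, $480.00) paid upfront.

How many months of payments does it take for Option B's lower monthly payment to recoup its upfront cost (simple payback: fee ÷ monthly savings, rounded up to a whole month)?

54 months

Option A: at 9.70% the monthly rate is 0.0080833, so the payment is 48,000 × 0.0080833 / (1 − 1.0080833^−72) = $882.00.
Option B: at 9.325% the monthly rate is 0.0077708, so the payment is 48,000 × 0.0077708 / (1 − 1.0077708^−72) = $872.99.
Monthly savings = $882.00 − $872.99 = $9.01.
Break-even = $480.00 / $9.01 = 53.27 → 54 months.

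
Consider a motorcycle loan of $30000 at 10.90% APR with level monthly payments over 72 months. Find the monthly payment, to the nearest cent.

$569.49

At 10.90% the monthly rate is 0.0090833, so the payment is 30,000 × 0.0090833 / (1 − 1.0090833^−72) = $569.49.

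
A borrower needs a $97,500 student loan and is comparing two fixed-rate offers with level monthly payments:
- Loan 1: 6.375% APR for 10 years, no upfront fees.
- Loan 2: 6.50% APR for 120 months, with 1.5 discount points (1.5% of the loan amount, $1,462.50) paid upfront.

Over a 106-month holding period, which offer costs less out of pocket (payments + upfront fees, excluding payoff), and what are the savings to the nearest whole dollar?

Loan 1: at 6.375% the monthly rate is 0.0053125, so the payment is 97,500 × 0.0053125 / (1 − 1.0053125^−120) = $1,100.90.
Loan 2: monthly rate = 6.5%/12 = 0.0054167; payment = 97,500 × 0.0054167 / (1 − (1+0.0054167)^−120) = $1,107.09.
Over 106 months: Loan 1 costs 106 × $1,100.90 = $116,695.40; Loan 2 costs 106 × $1,107.09 + $1,462.50 = $118,814.04.
Loan 1 is cheaper by $118,814.04 − $116,695.40 = $2,118.64.

Loan 1 by $2,119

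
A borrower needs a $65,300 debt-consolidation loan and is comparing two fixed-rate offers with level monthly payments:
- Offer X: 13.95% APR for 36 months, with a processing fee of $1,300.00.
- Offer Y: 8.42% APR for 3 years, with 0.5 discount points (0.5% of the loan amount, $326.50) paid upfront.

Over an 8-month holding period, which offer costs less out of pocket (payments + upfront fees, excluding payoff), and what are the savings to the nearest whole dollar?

Offer Y by $2,344

Offer X: at 13.95% the monthly rate is 0.0116250, so the payment is 65,300 × 0.0116250 / (1 − 1.0116250^−36) = $2,230.21.
Offer Y: at 8.42% the monthly rate is 0.0070167, so the payment is 65,300 × 0.0070167 / (1 − 1.0070167^−36) = $2,058.94.
Over 8 months: Offer X costs 8 × $2,230.21 + $1,300.00 = $19,141.68; Offer Y costs 8 × $2,058.94 + $326.50 = $16,798.02.
Offer Y is cheaper by $19,141.68 − $16,798.02 = $2,343.66.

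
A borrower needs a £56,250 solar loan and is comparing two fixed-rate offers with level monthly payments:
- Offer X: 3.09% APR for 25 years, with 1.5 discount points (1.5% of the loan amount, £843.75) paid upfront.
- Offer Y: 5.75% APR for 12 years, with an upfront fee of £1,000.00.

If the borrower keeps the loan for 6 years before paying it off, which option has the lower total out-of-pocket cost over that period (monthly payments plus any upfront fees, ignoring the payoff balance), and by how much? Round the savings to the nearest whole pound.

Offer X: at 3.09% the monthly rate is 0.0025750, so the payment is 56,250 × 0.0025750 / (1 − 1.0025750^−300) = £269.38.
Offer Y: monthly rate = 5.75%/12 = 0.0047917; payment = 56,250 × 0.0047917 / (1 − (1+0.0047917)^−144) = £541.67.
Over 72 months: Offer X costs 72 × £269.38 + £843.75 = £20,239.11; Offer Y costs 72 × £541.67 + £1,000.00 = £40,000.24.
Offer X is cheaper by £40,000.24 − £20,239.11 = £19,761.13.

Offer X by £19,761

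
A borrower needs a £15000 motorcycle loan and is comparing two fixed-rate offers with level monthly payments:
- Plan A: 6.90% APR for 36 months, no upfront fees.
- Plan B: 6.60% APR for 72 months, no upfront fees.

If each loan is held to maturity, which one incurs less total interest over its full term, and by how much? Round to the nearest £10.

Plan A by £1,560

Plan A: monthly rate = 6.9%/12 = 0.0057500; payment = 15,000 × 0.0057500 / (1 − (1+0.0057500)^−36) = £462.47.
Total interest on Plan A = 36 × £462.47 − £15,000 = £1,648.92.
Plan B: at 6.60% the monthly rate is 0.0055000, so the payment is 15,000 × 0.0055000 / (1 − 1.0055000^−72) = £252.86.
Total interest on Plan B = 72 × £252.86 − £15,000 = £3,205.92.
Plan A is lower by £1,557.00.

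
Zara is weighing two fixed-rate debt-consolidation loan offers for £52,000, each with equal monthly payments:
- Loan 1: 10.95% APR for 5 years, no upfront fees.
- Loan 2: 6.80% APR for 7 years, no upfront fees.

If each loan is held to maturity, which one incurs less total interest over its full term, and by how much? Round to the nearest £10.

Loan 2 by £2,260

Loan 1: monthly rate = 10.95%/12 = 0.0091250; payment = 52,000 × 0.0091250 / (1 − (1+0.0091250)^−60) = £1,129.31.
Total interest on Loan 1 = 60 × £1,129.31 − £52,000 = £15,758.60.
Loan 2: monthly rate = 6.8%/12 = 0.0056667; payment = 52,000 × 0.0056667 / (1 − (1+0.0056667)^−84) = £779.75.
Total interest on Loan 2 = 84 × £779.75 − £52,000 = £13,499.00.
Loan 2 is lower by £2,259.60.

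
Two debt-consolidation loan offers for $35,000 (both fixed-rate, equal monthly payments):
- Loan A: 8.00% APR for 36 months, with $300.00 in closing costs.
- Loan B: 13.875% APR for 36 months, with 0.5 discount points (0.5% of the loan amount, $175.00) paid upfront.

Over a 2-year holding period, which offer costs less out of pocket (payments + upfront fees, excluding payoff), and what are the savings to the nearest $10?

Loan A: at 8.00% the monthly rate is 0.0066667, so the payment is 35,000 × 0.0066667 / (1 − 1.0066667^−36) = $1,096.77.
Loan B: at 13.875% the monthly rate is 0.0115625, so the payment is 35,000 × 0.0115625 / (1 − 1.0115625^−36) = $1,194.09.
Over 24 months: Loan A costs 24 × $1,096.77 + $300.00 = $26,622.48; Loan B costs 24 × $1,194.09 + $175.00 = $28,833.16.
Loan A is cheaper by $28,833.16 − $26,622.48 = $2,210.68.

Loan A by $2,210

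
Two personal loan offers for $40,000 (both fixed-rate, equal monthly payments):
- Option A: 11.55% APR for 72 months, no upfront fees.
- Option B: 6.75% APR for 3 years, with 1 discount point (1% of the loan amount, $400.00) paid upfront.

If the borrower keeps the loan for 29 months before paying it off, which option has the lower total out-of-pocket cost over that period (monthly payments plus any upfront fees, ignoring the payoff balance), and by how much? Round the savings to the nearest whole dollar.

Option A: at 11.55% the monthly rate is 0.0096250, so the payment is 40,000 × 0.0096250 / (1 − 1.0096250^−72) = $772.68.
Option B: at 6.75% the monthly rate is 0.0056250, so the payment is 40,000 × 0.0056250 / (1 − 1.0056250^−36) = $1,230.52.
Over 29 months: Option A costs 29 × $772.68 = $22,407.72; Option B costs 29 × $1,230.52 + $400.00 = $36,085.08.
Option A is cheaper by $36,085.08 − $22,407.72 = $13,677.36.

Option A by $13,677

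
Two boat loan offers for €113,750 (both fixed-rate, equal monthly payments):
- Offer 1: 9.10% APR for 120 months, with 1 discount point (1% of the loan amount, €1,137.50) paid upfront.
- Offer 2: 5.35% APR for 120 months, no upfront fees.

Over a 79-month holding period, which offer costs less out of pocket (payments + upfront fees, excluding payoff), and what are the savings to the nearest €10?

Offer 1: monthly rate = 9.1%/12 = 0.0075833; payment = 113,750 × 0.0075833 / (1 − (1+0.0075833)^−120) = €1,447.10.
Offer 2: monthly rate = 5.35%/12 = 0.0044583; payment = 113,750 × 0.0044583 / (1 − (1+0.0044583)^−120) = €1,226.05.
Over 79 months: Offer 1 costs 79 × €1,447.10 + €1,137.50 = €115,458.40; Offer 2 costs 79 × €1,226.05 = €96,857.95.
Offer 2 is cheaper by €115,458.40 − €96,857.95 = €18,600.45.

Offer 2 by €18,600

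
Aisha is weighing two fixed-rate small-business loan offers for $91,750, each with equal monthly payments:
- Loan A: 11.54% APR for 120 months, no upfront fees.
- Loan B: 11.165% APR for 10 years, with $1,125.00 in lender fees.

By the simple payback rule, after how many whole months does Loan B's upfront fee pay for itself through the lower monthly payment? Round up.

58 months

Loan A: monthly rate = 11.54%/12 = 0.0096167; payment = 91,750 × 0.0096167 / (1 − (1+0.0096167)^−120) = $1,292.06.
Loan B: monthly rate = 11.165%/12 = 0.0093042; payment = 91,750 × 0.0093042 / (1 − (1+0.0093042)^−120) = $1,272.44.
Monthly savings = $1,292.06 − $1,272.44 = $19.62.
Break-even = $1,125.00 / $19.62 = 57.34 → 58 months.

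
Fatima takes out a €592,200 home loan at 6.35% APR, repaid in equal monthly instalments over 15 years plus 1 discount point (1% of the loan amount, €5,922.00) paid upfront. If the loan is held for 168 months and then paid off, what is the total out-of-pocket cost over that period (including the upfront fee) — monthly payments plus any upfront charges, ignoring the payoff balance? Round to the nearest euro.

Monthly rate = 6.35%/12 = 0.0052917; payment = 592,200 × 0.0052917 / (1 − (1+0.0052917)^−180) = €5,109.99.
Total outlay = 168 × €5,109.99 + €5,922.00 = €864,400.32.

€864,400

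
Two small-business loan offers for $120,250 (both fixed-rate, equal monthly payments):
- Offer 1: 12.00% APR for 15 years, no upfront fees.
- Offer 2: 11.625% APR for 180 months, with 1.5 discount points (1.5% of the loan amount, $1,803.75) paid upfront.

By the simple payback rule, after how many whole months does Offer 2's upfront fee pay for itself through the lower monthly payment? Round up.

63 months

Offer 1: at 12.00% the monthly rate is 0.0100000, so the payment is 120,250 × 0.0100000 / (1 − 1.0100000^−180) = $1,443.20.
Offer 2: monthly rate = 11.625%/12 = 0.0096875; payment = 120,250 × 0.0096875 / (1 − (1+0.0096875)^−180) = $1,414.32.
Monthly savings = $1,443.20 − $1,414.32 = $28.88.
Break-even = $1,803.75 / $28.88 = 62.46 → 63 months.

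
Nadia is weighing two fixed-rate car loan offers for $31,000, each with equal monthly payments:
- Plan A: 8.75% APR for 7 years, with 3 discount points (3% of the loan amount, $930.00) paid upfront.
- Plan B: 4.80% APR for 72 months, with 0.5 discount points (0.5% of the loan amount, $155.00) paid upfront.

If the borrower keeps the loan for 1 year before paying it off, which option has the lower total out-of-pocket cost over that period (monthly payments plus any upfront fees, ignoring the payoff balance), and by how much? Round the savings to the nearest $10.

Plan A: at 8.75% the monthly rate is 0.0072917, so the payment is 31,000 × 0.0072917 / (1 − 1.0072917^−84) = $494.84.
Plan B: monthly rate = 4.8%/12 = 0.0040000; payment = 31,000 × 0.0040000 / (1 − (1+0.0040000)^−72) = $496.38.
Over 12 months: Plan A costs 12 × $494.84 + $930.00 = $6,868.08; Plan B costs 12 × $496.38 + $155.00 = $6,111.56.
Plan B is cheaper by $6,868.08 − $6,111.56 = $756.52.

Plan B by $760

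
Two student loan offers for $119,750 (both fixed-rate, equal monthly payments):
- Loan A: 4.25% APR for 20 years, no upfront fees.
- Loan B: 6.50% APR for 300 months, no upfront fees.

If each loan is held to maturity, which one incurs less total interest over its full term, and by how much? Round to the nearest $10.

Loan A: at 4.25% the monthly rate is 0.0035417, so the payment is 119,750 × 0.0035417 / (1 − 1.0035417^−240) = $741.53.
Total interest on Loan A = 240 × $741.53 − $119,750 = $58,217.20.
Loan B: monthly rate = 6.5%/12 = 0.0054167; payment = 119,750 × 0.0054167 / (1 − (1+0.0054167)^−300) = $808.56.
Total interest on Loan B = 300 × $808.56 − $119,750 = $122,818.00.
Loan A is lower by $64,600.80.

Loan A by $64,600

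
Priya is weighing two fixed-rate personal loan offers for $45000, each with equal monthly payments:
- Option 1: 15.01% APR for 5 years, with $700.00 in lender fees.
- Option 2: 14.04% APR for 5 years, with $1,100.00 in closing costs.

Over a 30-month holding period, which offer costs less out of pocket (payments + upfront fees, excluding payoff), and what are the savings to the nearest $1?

Option 1: monthly rate = 15.01%/12 = 0.0125083; payment = 45,000 × 0.0125083 / (1 − (1+0.0125083)^−60) = $1,070.78.
Option 2: at 14.04% the monthly rate is 0.0117000, so the payment is 45,000 × 0.0117000 / (1 − 1.0117000^−60) = $1,048.00.
Over 30 months: Option 1 costs 30 × $1,070.78 + $700.00 = $32,823.40; Option 2 costs 30 × $1,048.00 + $1,100.00 = $32,540.00.
Option 2 is cheaper by $32,823.40 − $32,540.00 = $283.40.

Option 2 by $283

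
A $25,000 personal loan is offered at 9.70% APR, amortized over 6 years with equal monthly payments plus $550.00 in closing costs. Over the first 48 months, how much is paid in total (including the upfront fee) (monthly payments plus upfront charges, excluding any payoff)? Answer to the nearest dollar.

Monthly rate = 9.7%/12 = 0.0080833; payment = 25,000 × 0.0080833 / (1 − (1+0.0080833)^−72) = $459.37.
Total outlay = 48 × $459.37 + $550.00 = $22,599.76.

$22,600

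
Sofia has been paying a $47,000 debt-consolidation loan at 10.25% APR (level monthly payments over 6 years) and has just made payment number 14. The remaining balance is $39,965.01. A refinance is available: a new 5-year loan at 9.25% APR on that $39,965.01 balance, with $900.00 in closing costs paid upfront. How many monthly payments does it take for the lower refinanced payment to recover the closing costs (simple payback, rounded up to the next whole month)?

22 months

Current payment = 47,000 × 10.25%/12 / (1 − (1+0.0085417)^−72) = $876.65.
Refinanced payment = 39,965.01 × 0.0077083 / (1 − (1+0.0077083)^−60) = $834.47.
Monthly savings = $876.65 − $834.47 = $42.18.
Break-even = $900.00 / $42.18 = 21.34 → 22 months.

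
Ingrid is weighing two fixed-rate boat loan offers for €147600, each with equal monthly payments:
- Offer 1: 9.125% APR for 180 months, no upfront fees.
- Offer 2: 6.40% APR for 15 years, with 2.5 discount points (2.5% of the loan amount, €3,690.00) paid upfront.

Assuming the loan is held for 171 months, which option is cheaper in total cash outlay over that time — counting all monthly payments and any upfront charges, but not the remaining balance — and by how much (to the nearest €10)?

Offer 1: monthly rate = 9.125%/12 = 0.0076042; payment = 147,600 × 0.0076042 / (1 − (1+0.0076042)^−180) = €1,508.05.
Offer 2: monthly rate = 6.4%/12 = 0.0053333; payment = 147,600 × 0.0053333 / (1 − (1+0.0053333)^−180) = €1,277.65.
Over 171 months: Offer 1 costs 171 × €1,508.05 = €257,876.55; Offer 2 costs 171 × €1,277.65 + €3,690.00 = €222,168.15.
Offer 2 is cheaper by €257,876.55 − €222,168.15 = €35,708.40.

Offer 2 by €35,710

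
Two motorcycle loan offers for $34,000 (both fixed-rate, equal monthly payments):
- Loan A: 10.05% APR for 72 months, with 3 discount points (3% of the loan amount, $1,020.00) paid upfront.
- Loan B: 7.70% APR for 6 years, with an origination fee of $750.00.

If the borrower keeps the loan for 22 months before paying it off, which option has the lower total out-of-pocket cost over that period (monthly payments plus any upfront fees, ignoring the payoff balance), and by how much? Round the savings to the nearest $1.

Loan A: monthly rate = 10.05%/12 = 0.0083750; payment = 34,000 × 0.0083750 / (1 − (1+0.0083750)^−72) = $630.74.
Loan B: at 7.70% the monthly rate is 0.0064167, so the payment is 34,000 × 0.0064167 / (1 − 1.0064167^−72) = $591.16.
Over 22 months: Loan A costs 22 × $630.74 + $1,020.00 = $14,896.28; Loan B costs 22 × $591.16 + $750.00 = $13,755.52.
Loan B is cheaper by $14,896.28 − $13,755.52 = $1,140.76.

Loan B by $1,141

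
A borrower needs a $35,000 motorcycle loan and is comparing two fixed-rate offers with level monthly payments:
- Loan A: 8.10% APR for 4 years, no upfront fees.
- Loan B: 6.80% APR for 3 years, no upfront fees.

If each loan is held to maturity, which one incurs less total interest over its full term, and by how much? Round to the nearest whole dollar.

Loan B by $2,303

Loan A: at 8.10% the monthly rate is 0.0067500, so the payment is 35,000 × 0.0067500 / (1 − 1.0067500^−48) = $856.10.
Total interest on Loan A = 48 × $856.10 − $35,000 = $6,092.80.
Loan B: at 6.80% the monthly rate is 0.0056667, so the payment is 35,000 × 0.0056667 / (1 − 1.0056667^−36) = $1,077.50.
Total interest on Loan B = 36 × $1,077.50 − $35,000 = $3,790.00.
Loan B is lower by $2,302.80.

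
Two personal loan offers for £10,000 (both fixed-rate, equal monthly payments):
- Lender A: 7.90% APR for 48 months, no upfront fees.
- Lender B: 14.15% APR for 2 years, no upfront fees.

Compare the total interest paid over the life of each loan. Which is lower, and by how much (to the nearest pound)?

Lender A: monthly rate = 7.9%/12 = 0.0065833; payment = 10,000 × 0.0065833 / (1 − (1+0.0065833)^−48) = £243.66.
Total interest on Lender A = 48 × £243.66 − £10,000 = £1,695.68.
Lender B: monthly rate = 14.15%/12 = 0.0117917; payment = 10,000 × 0.0117917 / (1 − (1+0.0117917)^−24) = £480.84.
Total interest on Lender B = 24 × £480.84 − £10,000 = £1,540.16.
Lender B is lower by £155.52.

Lender B by £156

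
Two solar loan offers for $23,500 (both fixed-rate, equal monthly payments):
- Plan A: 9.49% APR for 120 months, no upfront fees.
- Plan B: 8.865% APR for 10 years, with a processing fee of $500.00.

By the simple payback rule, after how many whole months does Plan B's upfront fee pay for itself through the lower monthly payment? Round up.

63 months

Plan A: monthly rate = 9.49%/12 = 0.0079083; payment = 23,500 × 0.0079083 / (1 − (1+0.0079083)^−120) = $303.96.
Plan B: monthly rate = 8.865%/12 = 0.0073875; payment = 23,500 × 0.0073875 / (1 − (1+0.0073875)^−120) = $295.97.
Monthly savings = $303.96 − $295.97 = $7.99.
Break-even = $500.00 / $7.99 = 62.58 → 63 months.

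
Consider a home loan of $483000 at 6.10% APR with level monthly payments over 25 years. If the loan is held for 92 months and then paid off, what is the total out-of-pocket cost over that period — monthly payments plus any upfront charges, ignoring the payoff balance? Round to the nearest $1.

$289,024

Monthly rate = 6.1%/12 = 0.0050833; payment = 483,000 × 0.0050833 / (1 − (1+0.0050833)^−300) = $3,141.57.
Total outlay = 92 × $3,141.57 = $289,024.44.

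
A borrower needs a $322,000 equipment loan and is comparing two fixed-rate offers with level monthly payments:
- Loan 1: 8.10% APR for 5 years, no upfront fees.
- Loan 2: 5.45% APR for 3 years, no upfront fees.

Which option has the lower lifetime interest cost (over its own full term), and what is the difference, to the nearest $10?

Loan 1: at 8.10% the monthly rate is 0.0067500, so the payment is 322,000 × 0.0067500 / (1 − 1.0067500^−60) = $6,544.42.
Total interest on Loan 1 = 60 × $6,544.42 − $322,000 = $70,665.20.
Loan 2: at 5.45% the monthly rate is 0.0045417, so the payment is 322,000 × 0.0045417 / (1 − 1.0045417^−36) = $9,715.82.
Total interest on Loan 2 = 36 × $9,715.82 − $322,000 = $27,769.52.
Loan 2 is lower by $42,895.68.

Loan 2 by $42,900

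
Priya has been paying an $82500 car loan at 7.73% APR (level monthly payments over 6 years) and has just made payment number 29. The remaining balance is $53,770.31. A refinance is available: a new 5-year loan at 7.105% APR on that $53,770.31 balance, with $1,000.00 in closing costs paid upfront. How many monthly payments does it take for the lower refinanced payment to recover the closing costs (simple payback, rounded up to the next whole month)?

Current payment = 82,500 × 7.73%/12 / (1 − (1+0.0064417)^−72) = $1,435.64.
Refinanced payment = 53,770.31 × 0.0059208 / (1 − (1+0.0059208)^−60) = $1,067.38.
Monthly savings = $1,435.64 − $1,067.38 = $368.26.
Break-even = $1,000.00 / $368.26 = 2.72 → 3 months.

3 months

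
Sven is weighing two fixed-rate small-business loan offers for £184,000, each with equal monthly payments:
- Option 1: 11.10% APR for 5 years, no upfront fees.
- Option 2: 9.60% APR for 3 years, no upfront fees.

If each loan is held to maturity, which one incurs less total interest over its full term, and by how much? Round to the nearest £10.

Option 2 by £28,090

Option 1: at 11.10% the monthly rate is 0.0092500, so the payment is 184,000 × 0.0092500 / (1 − 1.0092500^−60) = £4,009.79.
Total interest on Option 1 = 60 × £4,009.79 − £184,000 = £56,587.40.
Option 2: at 9.60% the monthly rate is 0.0080000, so the payment is 184,000 × 0.0080000 / (1 − 1.0080000^−36) = £5,902.67.
Total interest on Option 2 = 36 × £5,902.67 − £184,000 = £28,496.12.
Option 2 is lower by £28,091.28.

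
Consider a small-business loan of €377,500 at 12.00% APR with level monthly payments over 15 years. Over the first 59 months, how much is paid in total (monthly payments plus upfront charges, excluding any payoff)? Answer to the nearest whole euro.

€267,307

At 12.00% the monthly rate is 0.0100000, so the payment is 377,500 × 0.0100000 / (1 − 1.0100000^−180) = €4,530.63.
Total outlay = 59 × €4,530.63 = €267,307.17.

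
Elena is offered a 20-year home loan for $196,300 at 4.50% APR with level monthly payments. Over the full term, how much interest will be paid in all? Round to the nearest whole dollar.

$101,754

Monthly rate = 4.5%/12 = 0.0037500; payment = 196,300 × 0.0037500 / (1 − (1+0.0037500)^−240) = $1,241.89.
Total paid = 240 × $1,241.89 = $298,053.60; interest = $298,053.60 − $196,300 = $101,753.60.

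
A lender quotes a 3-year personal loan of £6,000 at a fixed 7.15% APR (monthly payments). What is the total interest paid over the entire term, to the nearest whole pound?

£684

Monthly rate = 7.15%/12 = 0.0059583; payment = 6,000 × 0.0059583 / (1 − (1+0.0059583)^−36) = £185.67.
Total paid = 36 × £185.67 = £6,684.12; interest = £6,684.12 − £6,000 = £684.12.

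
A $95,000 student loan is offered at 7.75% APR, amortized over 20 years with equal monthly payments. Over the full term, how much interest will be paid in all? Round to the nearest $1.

At 7.75% the monthly rate is 0.0064583, so the payment is 95,000 × 0.0064583 / (1 − 1.0064583^−240) = $779.90.
Total paid = 240 × $779.90 = $187,176.00; interest = $187,176.00 − $95,000 = $92,176.00.

$92,176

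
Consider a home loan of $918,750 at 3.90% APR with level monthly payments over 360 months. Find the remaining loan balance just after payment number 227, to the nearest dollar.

$467,343

With monthly rate i = 3.9%/12 = 0.0032500, the balance after k of n payments is P · [(1+i)^n − (1+i)^k] / [(1+i)^n − 1].
(1+0.0032500)^360 = 3.21588586 and (1+0.0032500)^227 = 2.08872482, so the balance is 918,750 × (3.21588586 − 2.08872482) / (3.21588586 − 1) = $467,343.21.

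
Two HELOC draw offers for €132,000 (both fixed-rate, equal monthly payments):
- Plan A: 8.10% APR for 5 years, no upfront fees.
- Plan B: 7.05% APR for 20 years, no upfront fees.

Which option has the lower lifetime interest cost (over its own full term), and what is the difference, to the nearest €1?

Plan A by €85,598

Plan A: monthly rate = 8.1%/12 = 0.0067500; payment = 132,000 × 0.0067500 / (1 − (1+0.0067500)^−60) = €2,682.81.
Total interest on Plan A = 60 × €2,682.81 − €132,000 = €28,968.60.
Plan B: at 7.05% the monthly rate is 0.0058750, so the payment is 132,000 × 0.0058750 / (1 − 1.0058750^−240) = €1,027.36.
Total interest on Plan B = 240 × €1,027.36 − €132,000 = €114,566.40.
Plan A is lower by €85,597.80.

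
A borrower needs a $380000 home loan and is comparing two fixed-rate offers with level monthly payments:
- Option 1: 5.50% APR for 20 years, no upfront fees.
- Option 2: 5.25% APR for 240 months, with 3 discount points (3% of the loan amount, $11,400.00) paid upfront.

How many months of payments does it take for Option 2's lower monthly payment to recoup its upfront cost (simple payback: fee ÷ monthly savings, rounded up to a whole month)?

Option 1: monthly rate = 5.5%/12 = 0.0045833; payment = 380,000 × 0.0045833 / (1 − (1+0.0045833)^−240) = $2,613.97.
Option 2: monthly rate = 5.25%/12 = 0.0043750; payment = 380,000 × 0.0043750 / (1 − (1+0.0043750)^−240) = $2,560.61.
Monthly savings = $2,613.97 − $2,560.61 = $53.36.
Break-even = $11,400.00 / $53.36 = 213.64 → 214 months.

214 months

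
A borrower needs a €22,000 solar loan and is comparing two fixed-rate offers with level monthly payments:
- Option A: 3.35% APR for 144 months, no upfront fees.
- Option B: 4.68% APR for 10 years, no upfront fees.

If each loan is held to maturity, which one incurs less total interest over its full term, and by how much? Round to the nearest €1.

Option A by €842

Option A: at 3.35% the monthly rate is 0.0027917, so the payment is 22,000 × 0.0027917 / (1 − 1.0027917^−144) = €185.75.
Total interest on Option A = 144 × €185.75 − €22,000 = €4,748.00.
Option B: at 4.68% the monthly rate is 0.0039000, so the payment is 22,000 × 0.0039000 / (1 − 1.0039000^−120) = €229.92.
Total interest on Option B = 120 × €229.92 − €22,000 = €5,590.40.
Option A is lower by €842.40.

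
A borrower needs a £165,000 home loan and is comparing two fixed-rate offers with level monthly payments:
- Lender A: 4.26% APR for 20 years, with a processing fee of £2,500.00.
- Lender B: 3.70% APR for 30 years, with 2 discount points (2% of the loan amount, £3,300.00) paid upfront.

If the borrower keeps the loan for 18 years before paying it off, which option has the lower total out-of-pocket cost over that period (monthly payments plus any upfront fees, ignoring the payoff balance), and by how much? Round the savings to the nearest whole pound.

Lender A: monthly rate = 4.26%/12 = 0.0035500; payment = 165,000 × 0.0035500 / (1 − (1+0.0035500)^−240) = £1,022.62.
Lender B: monthly rate = 3.7%/12 = 0.0030833; payment = 165,000 × 0.0030833 / (1 − (1+0.0030833)^−360) = £759.47.
Over 216 months: Lender A costs 216 × £1,022.62 + £2,500.00 = £223,385.92; Lender B costs 216 × £759.47 + £3,300.00 = £167,345.52.
Lender B is cheaper by £223,385.92 − £167,345.52 = £56,040.40.

Lender B by £56,040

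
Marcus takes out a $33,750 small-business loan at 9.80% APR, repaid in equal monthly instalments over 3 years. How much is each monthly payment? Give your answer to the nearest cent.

Monthly rate = 9.8%/12 = 0.0081667; payment = 33,750 × 0.0081667 / (1 − (1+0.0081667)^−36) = $1,085.85.

$1,085.85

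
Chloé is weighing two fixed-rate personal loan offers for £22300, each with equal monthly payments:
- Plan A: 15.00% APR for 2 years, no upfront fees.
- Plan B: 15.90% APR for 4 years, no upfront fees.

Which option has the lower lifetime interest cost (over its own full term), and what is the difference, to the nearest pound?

Plan A by £4,331

Plan A: at 15.00% the monthly rate is 0.0125000, so the payment is 22,300 × 0.0125000 / (1 − 1.0125000^−24) = £1,081.25.
Total interest on Plan A = 24 × £1,081.25 − £22,300 = £3,650.00.
Plan B: monthly rate = 15.9%/12 = 0.0132500; payment = 22,300 × 0.0132500 / (1 − (1+0.0132500)^−48) = £630.85.
Total interest on Plan B = 48 × £630.85 − £22,300 = £7,980.80.
Plan A is lower by £4,330.80.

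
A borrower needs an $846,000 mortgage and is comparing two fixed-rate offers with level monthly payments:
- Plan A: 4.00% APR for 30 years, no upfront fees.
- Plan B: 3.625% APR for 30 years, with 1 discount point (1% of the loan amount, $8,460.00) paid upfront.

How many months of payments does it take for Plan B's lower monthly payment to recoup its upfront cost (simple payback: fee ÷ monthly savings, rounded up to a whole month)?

Plan A: monthly rate = 4%/12 = 0.0033333; payment = 846,000 × 0.0033333 / (1 − (1+0.0033333)^−360) = $4,038.93.
Plan B: monthly rate = 3.625%/12 = 0.0030208; payment = 846,000 × 0.0030208 / (1 − (1+0.0030208)^−360) = $3,858.19.
Monthly savings = $4,038.93 − $3,858.19 = $180.74.
Break-even = $8,460.00 / $180.74 = 46.81 → 47 months.

47 months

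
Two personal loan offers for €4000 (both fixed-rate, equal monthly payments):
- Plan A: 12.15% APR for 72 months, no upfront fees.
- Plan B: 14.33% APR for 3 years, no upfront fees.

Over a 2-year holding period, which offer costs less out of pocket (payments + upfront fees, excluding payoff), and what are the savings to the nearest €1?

Plan A by €1,412

Plan A: at 12.15% the monthly rate is 0.0101250, so the payment is 4,000 × 0.0101250 / (1 − 1.0101250^−72) = €78.51.
Plan B: at 14.33% the monthly rate is 0.0119417, so the payment is 4,000 × 0.0119417 / (1 − 1.0119417^−36) = €137.35.
Over 24 months: Plan A costs 24 × €78.51 = €1,884.24; Plan B costs 24 × €137.35 = €3,296.40.
Plan A is cheaper by €3,296.40 − €1,884.24 = €1,412.16.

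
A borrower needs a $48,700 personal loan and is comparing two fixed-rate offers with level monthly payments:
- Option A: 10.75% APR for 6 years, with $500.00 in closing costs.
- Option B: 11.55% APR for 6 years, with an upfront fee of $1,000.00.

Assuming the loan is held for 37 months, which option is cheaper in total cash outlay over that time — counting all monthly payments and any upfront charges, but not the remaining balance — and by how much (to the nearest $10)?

Option A by $1,240

Option A: monthly rate = 10.75%/12 = 0.0089583; payment = 48,700 × 0.0089583 / (1 − (1+0.0089583)^−72) = $920.74.
Option B: monthly rate = 11.55%/12 = 0.0096250; payment = 48,700 × 0.0096250 / (1 − (1+0.0096250)^−72) = $940.74.
Over 37 months: Option A costs 37 × $920.74 + $500.00 = $34,567.38; Option B costs 37 × $940.74 + $1,000.00 = $35,807.38.
Option A is cheaper by $35,807.38 − $34,567.38 = $1,240.00.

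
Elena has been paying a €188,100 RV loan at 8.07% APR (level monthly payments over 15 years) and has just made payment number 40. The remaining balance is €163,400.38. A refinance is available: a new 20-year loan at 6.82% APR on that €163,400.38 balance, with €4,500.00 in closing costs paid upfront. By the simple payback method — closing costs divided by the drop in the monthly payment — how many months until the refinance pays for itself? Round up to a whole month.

Current payment = 188,100 × 8.07%/12 / (1 − (1+0.0067250)^−180) = €1,805.19.
Refinanced payment = 163,400.38 × 0.0056833 / (1 − (1+0.0056833)^−240) = €1,249.25.
Monthly savings = €1,805.19 − €1,249.25 = €555.94.
Break-even = €4,500.00 / €555.94 = 8.09 → 9 months.

9 months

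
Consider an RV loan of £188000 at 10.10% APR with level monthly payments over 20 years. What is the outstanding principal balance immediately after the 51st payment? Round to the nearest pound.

£172,514

With monthly rate i = 10.1%/12 = 0.0084167, the balance after k of n payments is P · [(1+i)^n − (1+i)^k] / [(1+i)^n − 1].
(1+0.0084167)^240 = 7.47486880 and (1+0.0084167)^51 = 1.53334810, so the balance is 188,000 × (7.47486880 − 1.53334810) / (7.47486880 − 1) = £172,514.06.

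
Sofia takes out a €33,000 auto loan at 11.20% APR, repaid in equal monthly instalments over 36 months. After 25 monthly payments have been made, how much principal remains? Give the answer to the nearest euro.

With monthly rate i = 11.2%/12 = 0.0093333, the balance after k of n payments is P · [(1+i)^n − (1+i)^k] / [(1+i)^n − 1].
(1+0.0093333)^36 = 1.39716012 and (1+0.0093333)^25 = 1.26143653, so the balance is 33,000 × (1.39716012 − 1.26143653) / (1.39716012 − 1) = €11,277.26.

€11,277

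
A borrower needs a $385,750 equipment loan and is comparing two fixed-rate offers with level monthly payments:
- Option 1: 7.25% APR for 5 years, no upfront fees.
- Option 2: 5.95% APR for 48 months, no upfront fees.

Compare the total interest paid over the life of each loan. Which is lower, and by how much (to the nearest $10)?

Option 2 by $26,610

Option 1: at 7.25% the monthly rate is 0.0060417, so the payment is 385,750 × 0.0060417 / (1 − 1.0060417^−60) = $7,683.89.
Total interest on Option 1 = 60 × $7,683.89 − $385,750 = $75,283.40.
Option 2: at 5.95% the monthly rate is 0.0049583, so the payment is 385,750 × 0.0049583 / (1 − 1.0049583^−48) = $9,050.51.
Total interest on Option 2 = 48 × $9,050.51 − $385,750 = $48,674.48.
Option 2 is lower by $26,608.92.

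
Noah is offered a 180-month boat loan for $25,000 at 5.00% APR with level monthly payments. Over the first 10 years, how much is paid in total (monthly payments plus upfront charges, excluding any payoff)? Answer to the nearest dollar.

$23,724

At 5.00% the monthly rate is 0.0041667, so the payment is 25,000 × 0.0041667 / (1 − 1.0041667^−180) = $197.70.
Total outlay = 120 × $197.70 = $23,724.00.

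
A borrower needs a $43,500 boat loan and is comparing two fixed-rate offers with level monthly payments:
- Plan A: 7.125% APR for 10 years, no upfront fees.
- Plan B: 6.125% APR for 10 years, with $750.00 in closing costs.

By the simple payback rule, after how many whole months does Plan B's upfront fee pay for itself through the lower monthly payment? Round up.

Plan A: monthly rate = 7.125%/12 = 0.0059375; payment = 43,500 × 0.0059375 / (1 − (1+0.0059375)^−120) = $507.88.
Plan B: monthly rate = 6.125%/12 = 0.0051042; payment = 43,500 × 0.0051042 / (1 − (1+0.0051042)^−120) = $485.67.
Monthly savings = $507.88 − $485.67 = $22.21.
Break-even = $750.00 / $22.21 = 33.77 → 34 months.

34 months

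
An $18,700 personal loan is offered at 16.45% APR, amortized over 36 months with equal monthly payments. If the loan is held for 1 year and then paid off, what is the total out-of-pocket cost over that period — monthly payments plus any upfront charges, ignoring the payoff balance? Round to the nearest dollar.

Monthly rate = 16.45%/12 = 0.0137083; payment = 18,700 × 0.0137083 / (1 − (1+0.0137083)^−36) = $661.60.
Total outlay = 12 × $661.60 = $7,939.20.

$7,939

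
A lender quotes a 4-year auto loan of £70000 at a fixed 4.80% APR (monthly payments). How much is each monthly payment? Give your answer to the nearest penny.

At 4.80% the monthly rate is 0.0040000, so the payment is 70,000 × 0.0040000 / (1 − 1.0040000^−48) = £1,605.72.

£1,605.72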